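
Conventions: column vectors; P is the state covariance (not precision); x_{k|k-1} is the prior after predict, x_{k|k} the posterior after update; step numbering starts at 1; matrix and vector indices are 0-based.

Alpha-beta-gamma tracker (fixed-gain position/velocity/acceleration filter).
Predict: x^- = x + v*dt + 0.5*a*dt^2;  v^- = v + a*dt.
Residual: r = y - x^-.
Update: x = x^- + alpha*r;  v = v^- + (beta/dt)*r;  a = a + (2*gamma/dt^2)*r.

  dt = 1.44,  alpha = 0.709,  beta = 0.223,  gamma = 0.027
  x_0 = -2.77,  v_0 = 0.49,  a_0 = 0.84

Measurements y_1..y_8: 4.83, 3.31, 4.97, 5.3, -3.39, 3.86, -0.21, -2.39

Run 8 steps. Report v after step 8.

v_post = 0.0007

step 1: x_pred=-1.1935  r=6.0235  x^+=3.0772  v^+=2.6324  a^+=0.9969
step 2: x_pred=7.9014  r=-4.5914  x^+=4.6461  v^+=3.3569  a^+=0.8773
step 3: x_pred=10.3895  r=-5.4195  x^+=6.5471  v^+=3.7809  a^+=0.7362
step 4: x_pred=12.7548  r=-7.4548  x^+=7.4694  v^+=3.6865  a^+=0.5420
step 5: x_pred=13.3399  r=-16.7299  x^+=1.4784  v^+=1.8762  a^+=0.1064
step 6: x_pred=4.2904  r=-0.4304  x^+=3.9852  v^+=1.9627  a^+=0.0951
step 7: x_pred=6.9102  r=-7.1202  x^+=1.8620  v^+=0.9971  a^+=-0.0903
step 8: x_pred=3.2041  r=-5.5941  x^+=-0.7621  v^+=0.0007  a^+=-0.2360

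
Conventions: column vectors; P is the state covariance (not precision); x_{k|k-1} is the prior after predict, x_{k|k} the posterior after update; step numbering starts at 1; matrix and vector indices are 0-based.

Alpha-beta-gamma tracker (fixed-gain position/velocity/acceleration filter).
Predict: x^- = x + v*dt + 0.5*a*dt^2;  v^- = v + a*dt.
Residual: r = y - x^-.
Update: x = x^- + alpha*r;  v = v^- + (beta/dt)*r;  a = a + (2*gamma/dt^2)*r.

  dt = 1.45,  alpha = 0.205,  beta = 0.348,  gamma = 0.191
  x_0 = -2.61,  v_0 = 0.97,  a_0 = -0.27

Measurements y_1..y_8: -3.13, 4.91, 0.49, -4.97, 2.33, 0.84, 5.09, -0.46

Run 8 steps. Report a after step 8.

a_post = 1.6454

step 1: x_pred=-1.4873  r=-1.6427  x^+=-1.8241  v^+=0.1843  a^+=-0.5685
step 2: x_pred=-2.1545  r=7.0645  x^+=-0.7063  v^+=1.0555  a^+=0.7151
step 3: x_pred=1.5759  r=-1.0859  x^+=1.3533  v^+=1.8317  a^+=0.5178
step 4: x_pred=4.5536  r=-9.5236  x^+=2.6013  v^+=0.2969  a^+=-1.2125
step 5: x_pred=1.7570  r=0.5730  x^+=1.8745  v^+=-1.3238  a^+=-1.1084
step 6: x_pred=-1.2103  r=2.0503  x^+=-0.7900  v^+=-2.4390  a^+=-0.7359
step 7: x_pred=-5.1002  r=10.1902  x^+=-3.0112  v^+=-1.0605  a^+=1.1155
step 8: x_pred=-3.3762  r=2.9162  x^+=-2.7784  v^+=1.2569  a^+=1.6454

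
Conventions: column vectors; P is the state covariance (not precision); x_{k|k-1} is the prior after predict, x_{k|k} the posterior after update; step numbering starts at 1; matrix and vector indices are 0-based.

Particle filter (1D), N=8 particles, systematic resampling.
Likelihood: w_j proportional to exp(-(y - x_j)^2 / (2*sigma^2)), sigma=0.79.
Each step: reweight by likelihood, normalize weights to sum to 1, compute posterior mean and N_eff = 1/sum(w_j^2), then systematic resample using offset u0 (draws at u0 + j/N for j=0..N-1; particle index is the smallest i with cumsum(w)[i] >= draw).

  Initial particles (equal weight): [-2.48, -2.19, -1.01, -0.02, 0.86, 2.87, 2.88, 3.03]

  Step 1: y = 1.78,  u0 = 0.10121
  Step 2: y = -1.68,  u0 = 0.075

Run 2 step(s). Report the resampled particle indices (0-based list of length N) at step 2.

resampled_idx = [0, 0, 0, 1, 1, 2, 2, 2]

step 1: w=[0.0000, 0.0000, 0.0012, 0.0456, 0.3104, 0.2360, 0.2319, 0.1749]  mean=2.1400  Neff=4.1931  idx=[4, 4, 4, 5, 6, 6, 7, 7]
step 2: w=[0.3333, 0.3333, 0.3333, 0.0000, 0.0000, 0.0000, 0.0000, 0.0000]  mean=0.8600  Neff=3.0001  idx=[0, 0, 0, 1, 1, 2, 2, 2]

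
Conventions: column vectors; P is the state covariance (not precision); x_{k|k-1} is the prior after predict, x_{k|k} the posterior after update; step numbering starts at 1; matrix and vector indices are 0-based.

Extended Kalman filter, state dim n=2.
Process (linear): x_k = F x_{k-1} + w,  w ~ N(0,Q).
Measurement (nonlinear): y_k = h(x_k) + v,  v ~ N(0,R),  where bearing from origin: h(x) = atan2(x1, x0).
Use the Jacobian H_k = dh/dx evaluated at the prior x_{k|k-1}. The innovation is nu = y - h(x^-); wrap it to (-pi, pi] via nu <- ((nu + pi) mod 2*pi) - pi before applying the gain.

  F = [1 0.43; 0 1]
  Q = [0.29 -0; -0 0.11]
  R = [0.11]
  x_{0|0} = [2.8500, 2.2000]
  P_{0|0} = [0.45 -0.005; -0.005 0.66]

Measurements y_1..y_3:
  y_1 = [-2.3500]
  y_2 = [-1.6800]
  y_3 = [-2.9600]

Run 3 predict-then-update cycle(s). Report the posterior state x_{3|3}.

x_post = [-2.1243, -4.1150]

step 1: x^-=[3.7960, 2.2000]  P^-=[0.8577 0.2788; 0.2788 0.7700]  H_jac=[-0.1143 0.1972]  S=[0.1386]  K=[-0.3106; 0.8658]  nu=[-2.8753]  x^+=[4.6892, -0.2893]  P^+=[0.8444 0.3161; 0.3161 0.6661]
step 2: x^-=[4.5648, -0.2893]  P^-=[1.5293 0.6025; 0.6025 0.7761]  H_jac=[0.0138 0.2182]  S=[0.1509]  K=[1.0115; 1.1776]  nu=[-1.6167]  x^+=[2.9295, -2.1932]  P^+=[1.3750 0.4228; 0.4228 0.5669]
step 3: x^-=[1.9864, -2.1932]  P^-=[2.1334 0.6665; 0.6665 0.6769]  H_jac=[0.2505 0.2269]  S=[0.3544]  K=[1.9343; 0.9043]  nu=[-2.1252]  x^+=[-2.1243, -4.1150]  P^+=[0.8073 0.0466; 0.0466 0.3870]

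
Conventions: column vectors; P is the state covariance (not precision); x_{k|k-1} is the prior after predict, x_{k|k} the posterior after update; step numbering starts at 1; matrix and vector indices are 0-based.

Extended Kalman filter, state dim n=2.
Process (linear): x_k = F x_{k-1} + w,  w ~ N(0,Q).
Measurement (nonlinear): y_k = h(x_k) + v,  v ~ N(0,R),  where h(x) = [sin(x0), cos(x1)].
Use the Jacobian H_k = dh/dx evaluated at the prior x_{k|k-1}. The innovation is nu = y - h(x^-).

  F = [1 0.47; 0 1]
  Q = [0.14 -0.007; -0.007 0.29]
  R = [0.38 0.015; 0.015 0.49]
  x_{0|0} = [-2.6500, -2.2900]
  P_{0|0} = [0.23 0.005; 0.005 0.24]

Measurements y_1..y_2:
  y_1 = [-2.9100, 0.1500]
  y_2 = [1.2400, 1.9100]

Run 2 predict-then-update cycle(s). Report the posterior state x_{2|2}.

step 1: x^-=[-3.7263, -2.2900]  P^-=[0.4277 0.1108; 0.1108 0.5300]  H_jac=[-0.8339 0.0000; 0.0000 0.7523]  S=[0.6774 -0.0545; -0.0545 0.7900]  K=[-0.5209 0.0696; -0.0963 0.4981]  nu=[-3.4620, 0.8088]  x^+=[-1.8667, -1.5537]  P^+=[0.2361 0.0349; 0.0349 0.3225]
step 2: x^-=[-2.5969, -1.5537]  P^-=[0.4802 0.1795; 0.1795 0.6125]  H_jac=[-0.8553 0.0000; 0.0000 0.9999]  S=[0.7313 -0.1385; -0.1385 1.1023]  K=[-0.5437 0.0945; -0.1073 0.5421]  nu=[1.7581, 1.8929]  x^+=[-3.3740, -0.7162]  P^+=[0.2399 0.0382; 0.0382 0.2641]

x_post = [-3.3740, -0.7162]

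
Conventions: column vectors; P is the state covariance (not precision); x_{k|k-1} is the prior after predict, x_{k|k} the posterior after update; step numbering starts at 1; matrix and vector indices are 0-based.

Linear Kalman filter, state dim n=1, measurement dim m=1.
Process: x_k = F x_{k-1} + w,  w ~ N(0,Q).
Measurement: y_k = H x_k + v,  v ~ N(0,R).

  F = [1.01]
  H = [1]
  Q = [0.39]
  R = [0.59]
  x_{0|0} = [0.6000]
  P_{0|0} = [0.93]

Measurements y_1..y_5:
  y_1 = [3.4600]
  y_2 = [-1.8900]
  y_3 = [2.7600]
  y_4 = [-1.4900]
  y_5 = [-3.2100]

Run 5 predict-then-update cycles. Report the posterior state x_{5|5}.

step 1: x^-=[0.6060]  P^-=[1.3387]  S=[1.9287]  K=[0.6941]  nu=[2.8540]  x^+=[2.5869]  P^+=[0.4095]
step 2: x^-=[2.6128]  P^-=[0.8077]  S=[1.3977]  K=[0.5779]  nu=[-4.5028]  x^+=[0.0107]  P^+=[0.3410]
step 3: x^-=[0.0108]  P^-=[0.7378]  S=[1.3278]  K=[0.5557]  nu=[2.7492]  x^+=[1.5384]  P^+=[0.3278]
step 4: x^-=[1.5538]  P^-=[0.7244]  S=[1.3144]  K=[0.5511]  nu=[-3.0438]  x^+=[-0.1237]  P^+=[0.3252]
step 5: x^-=[-0.1250]  P^-=[0.7217]  S=[1.3117]  K=[0.5502]  nu=[-3.0850]  x^+=[-1.8224]  P^+=[0.3246]

x_post = [-1.8224]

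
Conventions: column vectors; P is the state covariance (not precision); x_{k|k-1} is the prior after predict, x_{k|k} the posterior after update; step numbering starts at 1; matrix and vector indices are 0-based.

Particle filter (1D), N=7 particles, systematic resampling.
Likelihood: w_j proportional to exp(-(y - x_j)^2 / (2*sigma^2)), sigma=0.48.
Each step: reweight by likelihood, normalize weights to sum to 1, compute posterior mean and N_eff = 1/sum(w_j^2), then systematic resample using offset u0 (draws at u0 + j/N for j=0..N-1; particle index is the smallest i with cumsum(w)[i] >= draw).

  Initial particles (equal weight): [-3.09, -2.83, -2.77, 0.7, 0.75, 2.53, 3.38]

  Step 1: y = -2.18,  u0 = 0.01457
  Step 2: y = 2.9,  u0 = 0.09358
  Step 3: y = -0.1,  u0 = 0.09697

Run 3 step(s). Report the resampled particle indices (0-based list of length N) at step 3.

step 1: w=[0.1601, 0.3861, 0.4538, 0.0000, 0.0000, 0.0000, 0.0000]  mean=-2.8444  Neff=2.6272  idx=[0, 0, 1, 1, 2, 2, 2]
step 2: w=[0.0001, 0.0001, 0.0656, 0.0656, 0.2895, 0.2895, 0.2895]  mean=-2.7779  Neff=3.8448  idx=[3, 4, 4, 5, 5, 6, 6]
step 3: w=[0.0762, 0.1540, 0.1540, 0.1540, 0.1540, 0.1540, 0.1540]  mean=-2.7746  Neff=6.7550  idx=[1, 2, 2, 3, 4, 5, 6]

resampled_idx = [1, 2, 2, 3, 4, 5, 6]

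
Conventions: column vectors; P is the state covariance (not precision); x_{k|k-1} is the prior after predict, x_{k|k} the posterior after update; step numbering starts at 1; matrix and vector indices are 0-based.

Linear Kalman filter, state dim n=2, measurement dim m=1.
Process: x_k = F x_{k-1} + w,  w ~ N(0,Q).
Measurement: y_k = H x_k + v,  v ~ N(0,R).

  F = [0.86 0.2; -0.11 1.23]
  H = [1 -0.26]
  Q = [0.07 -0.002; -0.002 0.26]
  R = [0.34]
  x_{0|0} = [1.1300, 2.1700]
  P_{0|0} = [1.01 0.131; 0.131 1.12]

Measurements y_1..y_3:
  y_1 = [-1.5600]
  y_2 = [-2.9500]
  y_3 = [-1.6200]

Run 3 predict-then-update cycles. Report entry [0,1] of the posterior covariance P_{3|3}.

P_post[0,1] = 1.3432

step 1: x^-=[1.4058, 2.5448]  P^-=[0.9069 0.3137; 0.3137 1.9312]  S=[1.2143]  K=[0.6797; -0.1552]  nu=[-2.3042]  x^+=[-0.1602, 2.9024]  P^+=[0.3459 0.4417; 0.4417 1.9020]
step 2: x^-=[0.4427, 3.5876]  P^-=[0.5539 0.8907; 0.8907 3.0221]  S=[0.6350]  K=[0.5076; 0.1653]  nu=[-2.4599]  x^+=[-0.8059, 3.1810]  P^+=[0.3903 0.8374; 0.8374 3.0048]
step 3: x^-=[-0.0569, 4.0012]  P^-=[0.7669 1.5677; 1.5677 4.5841]  S=[0.6016]  K=[0.5973; 0.6247]  nu=[-0.5228]  x^+=[-0.3691, 3.6746]  P^+=[0.5523 1.3432; 1.3432 4.3493]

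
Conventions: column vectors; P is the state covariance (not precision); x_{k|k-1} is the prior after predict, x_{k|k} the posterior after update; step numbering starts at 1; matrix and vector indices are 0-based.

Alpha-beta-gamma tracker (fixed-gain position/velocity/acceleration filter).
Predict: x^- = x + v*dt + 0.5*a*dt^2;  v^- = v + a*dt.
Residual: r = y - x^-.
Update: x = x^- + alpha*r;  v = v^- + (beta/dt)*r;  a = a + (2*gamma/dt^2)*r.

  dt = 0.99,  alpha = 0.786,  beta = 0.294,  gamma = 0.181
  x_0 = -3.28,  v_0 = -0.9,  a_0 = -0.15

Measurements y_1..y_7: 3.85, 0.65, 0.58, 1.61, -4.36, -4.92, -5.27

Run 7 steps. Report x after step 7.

x_post = -6.7892

step 1: x_pred=-4.2445  r=8.0945  x^+=2.1178  v^+=1.3553  a^+=2.8397
step 2: x_pred=4.8511  r=-4.2011  x^+=1.5490  v^+=2.9190  a^+=1.2880
step 3: x_pred=5.0701  r=-4.4901  x^+=1.5409  v^+=2.8607  a^+=-0.3704
step 4: x_pred=4.1915  r=-2.5815  x^+=2.1624  v^+=1.7274  a^+=-1.3239
step 5: x_pred=3.2238  r=-7.5838  x^+=-2.7371  v^+=-1.8354  a^+=-4.1250
step 6: x_pred=-6.5755  r=1.6555  x^+=-5.2743  v^+=-5.4274  a^+=-3.5135
step 7: x_pred=-12.3692  r=7.0992  x^+=-6.7892  v^+=-6.7975  a^+=-0.8914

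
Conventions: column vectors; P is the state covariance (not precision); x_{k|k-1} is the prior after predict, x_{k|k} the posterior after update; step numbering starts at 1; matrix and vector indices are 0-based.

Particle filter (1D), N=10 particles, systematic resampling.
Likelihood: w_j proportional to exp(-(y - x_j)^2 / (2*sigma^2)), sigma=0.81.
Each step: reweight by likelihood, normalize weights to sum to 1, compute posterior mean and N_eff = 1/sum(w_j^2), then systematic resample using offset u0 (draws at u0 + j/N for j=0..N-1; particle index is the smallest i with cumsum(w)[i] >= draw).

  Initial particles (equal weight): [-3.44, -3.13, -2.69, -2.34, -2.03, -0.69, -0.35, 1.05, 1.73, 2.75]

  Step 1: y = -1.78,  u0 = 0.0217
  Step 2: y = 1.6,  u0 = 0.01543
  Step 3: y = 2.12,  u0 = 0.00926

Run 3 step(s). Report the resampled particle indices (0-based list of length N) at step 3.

step 1: w=[0.0375, 0.0764, 0.1631, 0.2414, 0.2923, 0.1240, 0.0645, 0.0007, 0.0000, 0.0000]  mean=-2.0728  Neff=5.0734  idx=[0, 2, 2, 3, 3, 4, 4, 4, 5, 5]
step 2: w=[0.0000, 0.0000, 0.0000, 0.0002, 0.0002, 0.0012, 0.0012, 0.0012, 0.4980, 0.4980]  mean=-0.6955  Neff=2.0160  idx=[8, 8, 8, 8, 8, 9, 9, 9, 9, 9]
step 3: w=[0.1000, 0.1000, 0.1000, 0.1000, 0.1000, 0.1000, 0.1000, 0.1000, 0.1000, 0.1000]  mean=-0.6900  Neff=10.0000  idx=[0, 1, 2, 3, 4, 5, 6, 7, 8, 9]

resampled_idx = [0, 1, 2, 3, 4, 5, 6, 7, 8, 9]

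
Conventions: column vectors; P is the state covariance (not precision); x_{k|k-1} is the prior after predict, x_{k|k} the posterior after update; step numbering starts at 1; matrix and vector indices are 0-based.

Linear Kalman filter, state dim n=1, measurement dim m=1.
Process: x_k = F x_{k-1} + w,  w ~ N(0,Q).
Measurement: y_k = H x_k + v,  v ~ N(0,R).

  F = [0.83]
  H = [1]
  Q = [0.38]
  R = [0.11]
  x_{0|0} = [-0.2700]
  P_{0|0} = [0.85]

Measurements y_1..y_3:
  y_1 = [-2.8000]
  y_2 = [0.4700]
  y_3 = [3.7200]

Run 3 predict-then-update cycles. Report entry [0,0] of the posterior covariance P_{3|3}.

step 1: x^-=[-0.2241]  P^-=[0.9656]  S=[1.0756]  K=[0.8977]  nu=[-2.5759]  x^+=[-2.5366]  P^+=[0.0988]
step 2: x^-=[-2.1053]  P^-=[0.4480]  S=[0.5580]  K=[0.8029]  nu=[2.5753]  x^+=[-0.0377]  P^+=[0.0883]
step 3: x^-=[-0.0313]  P^-=[0.4408]  S=[0.5508]  K=[0.8003]  nu=[3.7513]  x^+=[2.9709]  P^+=[0.0880]

P_post[0,0] = 0.0880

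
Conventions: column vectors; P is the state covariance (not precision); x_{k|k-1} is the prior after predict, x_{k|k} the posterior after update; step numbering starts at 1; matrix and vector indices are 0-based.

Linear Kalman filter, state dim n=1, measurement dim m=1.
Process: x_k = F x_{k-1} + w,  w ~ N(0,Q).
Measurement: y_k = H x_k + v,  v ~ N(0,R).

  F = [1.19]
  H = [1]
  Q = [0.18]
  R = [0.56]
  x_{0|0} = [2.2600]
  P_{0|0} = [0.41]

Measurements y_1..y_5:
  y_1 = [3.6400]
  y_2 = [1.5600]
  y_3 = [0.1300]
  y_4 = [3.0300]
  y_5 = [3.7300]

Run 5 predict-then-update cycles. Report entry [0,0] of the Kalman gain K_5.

K[0,0] = 0.5118

step 1: x^-=[2.6894]  P^-=[0.7606]  S=[1.3206]  K=[0.5760]  nu=[0.9506]  x^+=[3.2369]  P^+=[0.3225]
step 2: x^-=[3.8519]  P^-=[0.6367]  S=[1.1967]  K=[0.5321]  nu=[-2.2919]  x^+=[2.6325]  P^+=[0.2980]
step 3: x^-=[3.1326]  P^-=[0.6019]  S=[1.1619]  K=[0.5180]  nu=[-3.0026]  x^+=[1.5771]  P^+=[0.2901]
step 4: x^-=[1.8768]  P^-=[0.5908]  S=[1.1508]  K=[0.5134]  nu=[1.1532]  x^+=[2.4688]  P^+=[0.2875]
step 5: x^-=[2.9379]  P^-=[0.5871]  S=[1.1471]  K=[0.5118]  nu=[0.7921]  x^+=[3.3433]  P^+=[0.2866]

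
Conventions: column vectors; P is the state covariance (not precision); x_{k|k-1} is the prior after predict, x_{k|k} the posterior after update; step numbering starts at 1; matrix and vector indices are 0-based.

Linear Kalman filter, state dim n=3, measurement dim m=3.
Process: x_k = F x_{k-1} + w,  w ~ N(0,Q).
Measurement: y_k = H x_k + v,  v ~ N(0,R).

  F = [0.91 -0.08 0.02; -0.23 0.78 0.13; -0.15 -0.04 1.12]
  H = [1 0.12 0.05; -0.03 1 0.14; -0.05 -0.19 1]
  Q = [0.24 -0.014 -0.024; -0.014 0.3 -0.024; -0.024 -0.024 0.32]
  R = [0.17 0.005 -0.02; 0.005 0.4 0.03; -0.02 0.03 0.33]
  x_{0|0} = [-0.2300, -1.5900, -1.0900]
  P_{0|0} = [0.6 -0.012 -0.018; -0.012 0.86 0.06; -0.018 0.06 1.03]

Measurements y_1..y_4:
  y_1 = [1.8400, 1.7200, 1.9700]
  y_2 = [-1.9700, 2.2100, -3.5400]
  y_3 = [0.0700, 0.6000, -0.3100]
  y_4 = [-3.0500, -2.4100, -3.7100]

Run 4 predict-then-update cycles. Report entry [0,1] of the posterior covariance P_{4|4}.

P_post[0,1] = -0.0240

step 1: x^-=[-0.1039, -1.3290, -1.1227]  P^-=[0.7437 -0.2010 -0.1035; -0.2010 0.8899 0.1782; -0.1035 0.1782 1.6274]  S=[0.8741 -0.1019 -0.0402; -0.1019 1.3853 0.2761; -0.0402 0.2761 1.9302]  K=[0.8037 -0.1084 -0.0208; -0.0224 0.6806 -0.0879; 0.0525 0.1379 0.8096]  nu=[2.1595, 3.2031, 2.8350]  x^+=[1.2253, 0.5537, 1.7276]  P^+=[0.1416 -0.0322 -0.0252; -0.0322 0.2629 0.0402; -0.0252 0.0402 0.2766]
step 2: x^-=[1.1053, 0.3747, 1.7290]  P^-=[0.3627 -0.0854 -0.0648; -0.0854 0.4933 0.0583; -0.0648 0.0583 0.6751]  S=[0.5152 -0.0322 -0.0571; -0.0322 0.9289 0.0943; -0.0571 0.0943 1.0065]  K=[0.6701 -0.0882 -0.0200; -0.0202 0.5504 -0.0836; 0.0323 0.1012 0.6553]  nu=[-3.2067, 1.6265, -5.1425]  x^+=[-1.0841, 1.7646, -1.5797]  P^+=[0.1181 -0.0260 -0.0217; -0.0260 0.2128 0.0285; -0.0217 0.0285 0.2230]
step 3: x^-=[-1.1593, 1.4204, -1.6772]  P^-=[0.3421 -0.0726 -0.0584; -0.0726 0.4559 0.0394; -0.0584 0.0394 0.6071]  S=[0.4974 -0.0241 -0.0568; -0.0241 0.8840 0.0726; -0.0568 0.0726 0.9439]  K=[0.6582 -0.0835 -0.0193; -0.0164 0.5312 -0.0880; 0.0299 0.0915 0.6331]  nu=[1.1427, -0.6204, 1.5791]  x^+=[-0.3860, 0.9332, -0.7001]  P^+=[0.1158 -0.0243 -0.0209; -0.0243 0.2055 0.0251; -0.0209 0.0251 0.2148]
step 4: x^-=[-0.4399, 0.7256, -0.7635]  P^-=[0.3400 -0.0704 -0.0572; -0.0704 0.4498 0.0350; -0.0572 0.0350 0.5968]  S=[0.4958 -0.0228 -0.0568; -0.0228 0.8764 0.0679; -0.0568 0.0679 0.9350]  K=[0.6570 -0.0826 -0.0191; -0.0156 0.5278 -0.0895; 0.0295 0.0892 0.6296]  nu=[-2.6590, -3.0419, -2.8306]  x^+=[-1.8815, -0.5852, -2.8955]  P^+=[0.1156 -0.0240 -0.0207; -0.0240 0.2043 0.0242; -0.0207 0.0242 0.2134]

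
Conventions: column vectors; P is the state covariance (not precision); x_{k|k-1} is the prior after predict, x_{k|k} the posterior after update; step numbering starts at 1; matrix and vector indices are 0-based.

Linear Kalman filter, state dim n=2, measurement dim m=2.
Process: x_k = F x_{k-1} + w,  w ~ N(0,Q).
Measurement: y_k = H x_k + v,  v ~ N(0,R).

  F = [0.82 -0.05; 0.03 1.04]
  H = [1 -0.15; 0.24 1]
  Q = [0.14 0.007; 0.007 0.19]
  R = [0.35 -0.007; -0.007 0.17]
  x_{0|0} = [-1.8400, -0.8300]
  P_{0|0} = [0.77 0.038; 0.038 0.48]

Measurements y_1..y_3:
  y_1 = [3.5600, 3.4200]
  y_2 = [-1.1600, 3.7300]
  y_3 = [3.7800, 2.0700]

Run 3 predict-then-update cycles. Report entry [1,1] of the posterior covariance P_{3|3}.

P_post[1,1] = 0.1126

step 1: x^-=[-1.4673, -0.9184]  P^-=[0.6558 0.0333; 0.0333 0.7122]  S=[1.0119 0.0757; 0.0757 0.9360]  K=[0.6318 0.1527; -0.1310 0.7801]  nu=[4.8895, 4.6906]  x^+=[2.3380, 2.1000]  P^+=[0.2155 -0.0302; -0.0302 0.1408]
step 2: x^-=[1.8121, 2.2542]  P^-=[0.2877 -0.0207; -0.0207 0.3406]  S=[0.6516 -0.0090; -0.0090 0.5172]  K=[0.4478 0.1013; -0.1013 0.6471]  nu=[-2.6340, 1.0409]  x^+=[0.7381, 3.1945]  P^+=[0.1526 -0.0226; -0.0226 0.1161]
step 3: x^-=[0.4456, 3.3444]  P^-=[0.2448 -0.0145; -0.0145 0.3143]  S=[0.6062 -0.0094; -0.0094 0.4915]  K=[0.4089 0.0979; -0.0919 0.6307]  nu=[3.8361, -1.3813]  x^+=[1.8789, 2.1205]  P^+=[0.1395 -0.0197; -0.0197 0.1126]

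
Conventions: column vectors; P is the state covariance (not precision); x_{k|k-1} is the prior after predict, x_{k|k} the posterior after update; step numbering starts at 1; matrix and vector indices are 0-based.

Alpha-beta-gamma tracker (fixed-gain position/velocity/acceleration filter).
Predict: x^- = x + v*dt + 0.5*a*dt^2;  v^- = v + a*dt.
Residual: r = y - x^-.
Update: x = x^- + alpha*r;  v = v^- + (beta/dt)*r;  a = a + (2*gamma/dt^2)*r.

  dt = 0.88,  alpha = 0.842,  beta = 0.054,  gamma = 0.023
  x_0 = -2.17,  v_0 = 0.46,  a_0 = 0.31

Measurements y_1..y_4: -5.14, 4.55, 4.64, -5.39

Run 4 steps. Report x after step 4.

step 1: x_pred=-1.6452  r=-3.4948  x^+=-4.5878  v^+=0.5183  a^+=0.1024
step 2: x_pred=-4.0920  r=8.6420  x^+=3.1846  v^+=1.1388  a^+=0.6157
step 3: x_pred=4.4251  r=0.2149  x^+=4.6060  v^+=1.6938  a^+=0.6285
step 4: x_pred=6.3400  r=-11.7300  x^+=-3.5367  v^+=1.5271  a^+=-0.0683

x_post = -3.5367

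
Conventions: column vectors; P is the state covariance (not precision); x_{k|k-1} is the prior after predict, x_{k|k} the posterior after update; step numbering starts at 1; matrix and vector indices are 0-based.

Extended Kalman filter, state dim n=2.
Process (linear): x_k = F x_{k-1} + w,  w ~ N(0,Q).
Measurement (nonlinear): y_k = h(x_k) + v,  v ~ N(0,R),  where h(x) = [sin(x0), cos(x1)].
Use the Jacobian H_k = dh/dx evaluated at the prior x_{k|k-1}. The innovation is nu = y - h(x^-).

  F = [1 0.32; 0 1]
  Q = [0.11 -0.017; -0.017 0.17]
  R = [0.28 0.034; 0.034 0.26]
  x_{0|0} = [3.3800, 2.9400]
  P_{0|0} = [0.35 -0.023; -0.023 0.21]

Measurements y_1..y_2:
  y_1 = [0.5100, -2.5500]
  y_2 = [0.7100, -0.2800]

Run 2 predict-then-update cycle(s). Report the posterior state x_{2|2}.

x_post = [4.2390, 3.5003]

step 1: x^-=[4.3208, 2.9400]  P^-=[0.4668 0.0272; 0.0272 0.3800]  H_jac=[-0.3817 0.0000; 0.0000 -0.2002]  S=[0.3480 0.0361; 0.0361 0.2752]  K=[-0.5169 0.0480; -0.0012 -0.2763]  nu=[1.4343, -1.5703]  x^+=[3.5041, 3.3721]  P^+=[0.3750 0.0255; 0.0255 0.3590]
step 2: x^-=[4.5831, 3.3721]  P^-=[0.5380 0.1234; 0.1234 0.5290]  H_jac=[-0.1289 0.0000; 0.0000 0.2285]  S=[0.2889 0.0304; 0.0304 0.2876]  K=[-0.2531 0.1247; -0.1003 0.4308]  nu=[1.7017, 0.6935]  x^+=[4.2390, 3.5003]  P^+=[0.5170 0.1043; 0.1043 0.4753]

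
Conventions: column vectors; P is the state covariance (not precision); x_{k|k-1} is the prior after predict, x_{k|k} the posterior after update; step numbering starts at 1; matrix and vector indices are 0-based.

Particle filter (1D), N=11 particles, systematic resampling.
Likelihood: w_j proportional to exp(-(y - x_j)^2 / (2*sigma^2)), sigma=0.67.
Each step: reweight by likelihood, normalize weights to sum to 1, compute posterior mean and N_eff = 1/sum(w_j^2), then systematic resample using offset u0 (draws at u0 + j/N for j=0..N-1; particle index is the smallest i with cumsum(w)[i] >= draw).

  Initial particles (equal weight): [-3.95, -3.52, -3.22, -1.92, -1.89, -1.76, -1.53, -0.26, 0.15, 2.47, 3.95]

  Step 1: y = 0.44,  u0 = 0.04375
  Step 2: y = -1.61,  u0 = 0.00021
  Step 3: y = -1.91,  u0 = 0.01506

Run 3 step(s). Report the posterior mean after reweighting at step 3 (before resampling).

step 1: w=[0.0000, 0.0000, 0.0000, 0.0013, 0.0016, 0.0030, 0.0087, 0.3806, 0.5981, 0.0067, 0.0000]  mean=-0.0168  Neff=1.9890  idx=[7, 7, 7, 7, 8, 8, 8, 8, 8, 8, 8]
step 2: w=[0.1757, 0.1757, 0.1757, 0.1757, 0.0425, 0.0425, 0.0425, 0.0425, 0.0425, 0.0425, 0.0425]  mean=-0.1381  Neff=7.3476  idx=[0, 0, 1, 1, 2, 2, 3, 3, 4, 6, 8]
step 3: w=[0.1169, 0.1169, 0.1169, 0.1169, 0.1169, 0.1169, 0.1169, 0.1169, 0.0215, 0.0215, 0.0215]  mean=-0.2336  Neff=9.0261  idx=[0, 0, 1, 2, 3, 4, 4, 5, 6, 7, 7]

post_mean = -0.2336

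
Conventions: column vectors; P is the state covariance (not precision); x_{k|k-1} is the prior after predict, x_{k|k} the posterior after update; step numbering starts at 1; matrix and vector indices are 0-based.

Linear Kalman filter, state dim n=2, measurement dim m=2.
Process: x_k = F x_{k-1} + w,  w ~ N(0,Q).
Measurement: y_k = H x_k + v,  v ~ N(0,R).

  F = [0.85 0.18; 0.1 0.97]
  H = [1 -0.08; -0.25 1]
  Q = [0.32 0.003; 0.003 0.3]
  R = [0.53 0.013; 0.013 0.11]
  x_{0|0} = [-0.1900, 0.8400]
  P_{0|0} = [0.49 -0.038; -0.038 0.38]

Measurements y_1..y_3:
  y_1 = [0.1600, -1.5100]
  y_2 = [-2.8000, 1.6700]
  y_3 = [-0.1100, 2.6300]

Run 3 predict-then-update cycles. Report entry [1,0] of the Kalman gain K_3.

K[1,0] = 0.1050

step 1: x^-=[-0.0103, 0.7958]  P^-=[0.6747 0.0790; 0.0790 0.6551]  S=[1.1963 -0.1275; -0.1275 0.7677]  K=[0.5561 -0.0245; 0.1124 0.8462]  nu=[0.2340, -2.3084]  x^+=[0.1763, -1.1312]  P^+=[0.3008 0.0797; 0.0797 0.1145]
step 2: x^-=[-0.0538, -1.0797]  P^-=[0.5654 0.1157; 0.1157 0.4262]  S=[1.0797 -0.0444; -0.0444 0.5137]  K=[0.5149 -0.0054; 0.1078 0.7827]  nu=[-2.8326, 2.7362]  x^+=[-1.5271, 0.7566]  P^+=[0.2789 0.0758; 0.0758 0.1065]
step 3: x^-=[-1.1618, 0.5812]  P^-=[0.5482 0.1092; 0.1092 0.4177]  S=[1.0634 -0.0461; -0.0461 0.5073]  K=[0.5069 -0.0089; 0.1050 0.7790]  nu=[1.0983, 1.7584]  x^+=[-0.6207, 2.0663]  P^+=[0.2745 0.0742; 0.0742 0.1056]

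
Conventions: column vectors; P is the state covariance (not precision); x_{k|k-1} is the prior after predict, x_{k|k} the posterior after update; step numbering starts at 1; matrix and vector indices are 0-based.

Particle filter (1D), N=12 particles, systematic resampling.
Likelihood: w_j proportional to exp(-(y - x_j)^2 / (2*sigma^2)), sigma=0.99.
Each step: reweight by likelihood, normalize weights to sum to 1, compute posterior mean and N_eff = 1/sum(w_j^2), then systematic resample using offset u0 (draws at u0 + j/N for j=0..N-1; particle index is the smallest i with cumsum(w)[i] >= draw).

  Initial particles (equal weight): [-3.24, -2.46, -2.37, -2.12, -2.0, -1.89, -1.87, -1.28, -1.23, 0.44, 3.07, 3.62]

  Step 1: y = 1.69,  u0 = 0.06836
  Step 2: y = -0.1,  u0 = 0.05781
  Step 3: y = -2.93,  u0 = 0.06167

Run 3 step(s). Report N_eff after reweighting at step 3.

N_eff = 12.0000

step 1: w=[0.0000, 0.0002, 0.0002, 0.0006, 0.0010, 0.0014, 0.0015, 0.0110, 0.0128, 0.4472, 0.3756, 0.1484]  mean=1.8476  Neff=2.7517  idx=[9, 9, 9, 9, 9, 10, 10, 10, 10, 10, 11, 11]
step 2: w=[0.1986, 0.1986, 0.1986, 0.1986, 0.1986, 0.0014, 0.0014, 0.0014, 0.0014, 0.0014, 0.0002, 0.0002]  mean=0.4592  Neff=5.0729  idx=[0, 0, 1, 1, 1, 2, 2, 3, 3, 4, 4, 4]
step 3: w=[0.0833, 0.0833, 0.0833, 0.0833, 0.0833, 0.0833, 0.0833, 0.0833, 0.0833, 0.0833, 0.0833, 0.0833]  mean=0.4400  Neff=12.0000  idx=[0, 1, 2, 3, 4, 5, 6, 7, 8, 9, 10, 11]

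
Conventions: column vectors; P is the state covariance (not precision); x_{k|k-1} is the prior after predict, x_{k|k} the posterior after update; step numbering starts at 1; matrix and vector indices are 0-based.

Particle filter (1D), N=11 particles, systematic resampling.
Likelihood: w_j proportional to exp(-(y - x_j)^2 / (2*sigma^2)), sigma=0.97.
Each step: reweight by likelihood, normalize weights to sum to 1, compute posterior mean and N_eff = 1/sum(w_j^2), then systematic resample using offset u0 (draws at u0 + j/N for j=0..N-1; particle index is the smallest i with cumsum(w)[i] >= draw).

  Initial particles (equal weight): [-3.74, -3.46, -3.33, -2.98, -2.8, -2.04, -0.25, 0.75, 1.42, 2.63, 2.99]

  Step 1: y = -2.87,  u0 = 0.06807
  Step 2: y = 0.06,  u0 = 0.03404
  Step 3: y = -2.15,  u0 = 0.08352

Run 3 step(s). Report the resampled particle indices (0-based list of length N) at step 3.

step 1: w=[0.1310, 0.1628, 0.1751, 0.1946, 0.1954, 0.1358, 0.0051, 0.0002, 0.0000, 0.0000, 0.0000]  mean=-3.0415  Neff=5.9228  idx=[0, 1, 1, 2, 2, 3, 3, 4, 4, 5, 5]
step 2: w=[0.0019, 0.0058, 0.0058, 0.0093, 0.0093, 0.0306, 0.0306, 0.0539, 0.0539, 0.3995, 0.3995]  mean=-2.2231  Neff=3.0573  idx=[5, 7, 9, 9, 9, 9, 9, 10, 10, 10, 10]
step 3: w=[0.0665, 0.0766, 0.0952, 0.0952, 0.0952, 0.0952, 0.0952, 0.0952, 0.0952, 0.0952, 0.0952]  mean=-2.1607  Neff=10.8837  idx=[1, 2, 3, 4, 5, 6, 7, 8, 9, 9, 10]

resampled_idx = [1, 2, 3, 4, 5, 6, 7, 8, 9, 9, 10]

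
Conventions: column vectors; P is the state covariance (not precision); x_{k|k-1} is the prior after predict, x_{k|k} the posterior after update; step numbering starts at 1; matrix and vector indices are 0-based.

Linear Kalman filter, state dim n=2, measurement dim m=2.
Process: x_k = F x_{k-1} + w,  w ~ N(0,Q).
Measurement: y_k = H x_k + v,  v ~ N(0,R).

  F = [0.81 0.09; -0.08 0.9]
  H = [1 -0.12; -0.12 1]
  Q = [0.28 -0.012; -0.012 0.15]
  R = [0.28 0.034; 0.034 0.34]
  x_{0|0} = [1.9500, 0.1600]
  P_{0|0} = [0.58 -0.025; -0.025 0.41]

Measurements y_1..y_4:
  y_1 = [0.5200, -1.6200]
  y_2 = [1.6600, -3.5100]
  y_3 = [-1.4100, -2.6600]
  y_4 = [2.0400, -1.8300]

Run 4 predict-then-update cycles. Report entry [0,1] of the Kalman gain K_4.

K[0,1] = -0.0248

step 1: x^-=[1.5939, -0.0120]  P^-=[0.6602 -0.0344; -0.0344 0.4894]  S=[0.9555 -0.1389; -0.1389 0.8472]  K=[0.6923 -0.0207; -0.0131 0.5804]  nu=[-1.0753, -1.4167]  x^+=[0.8788, -0.8202]  P^+=[0.1980 0.0403; 0.0403 0.2017]
step 2: x^-=[0.6380, -0.8085]  P^-=[0.4174 0.0206; 0.0206 0.3089]  S=[0.6969 -0.0323; -0.0323 0.6499]  K=[0.5946 -0.0159; -0.0018 0.4713]  nu=[0.9250, -2.6250]  x^+=[1.2297, -2.0474]  P^+=[0.1702 0.0352; 0.0352 0.1644]
step 3: x^-=[0.8118, -1.9410]  P^-=[0.3981 0.0157; 0.0157 0.2792]  S=[0.6784 -0.0313; -0.0313 0.6212]  K=[0.5831 -0.0222; -0.0056 0.4462]  nu=[-2.4547, -0.6215]  x^+=[-0.6057, -2.2046]  P^+=[0.1664 0.0322; 0.0322 0.1554]
step 4: x^-=[-0.6890, -1.9357]  P^-=[0.3951 0.0131; 0.0131 0.2723]  S=[0.6759 -0.0328; -0.0328 0.6148]  K=[0.5811 -0.0248; -0.0076 0.4399]  nu=[2.4968, 0.0230]  x^+=[0.7611, -1.9446]  P^+=[0.1656 0.0312; 0.0312 0.1530]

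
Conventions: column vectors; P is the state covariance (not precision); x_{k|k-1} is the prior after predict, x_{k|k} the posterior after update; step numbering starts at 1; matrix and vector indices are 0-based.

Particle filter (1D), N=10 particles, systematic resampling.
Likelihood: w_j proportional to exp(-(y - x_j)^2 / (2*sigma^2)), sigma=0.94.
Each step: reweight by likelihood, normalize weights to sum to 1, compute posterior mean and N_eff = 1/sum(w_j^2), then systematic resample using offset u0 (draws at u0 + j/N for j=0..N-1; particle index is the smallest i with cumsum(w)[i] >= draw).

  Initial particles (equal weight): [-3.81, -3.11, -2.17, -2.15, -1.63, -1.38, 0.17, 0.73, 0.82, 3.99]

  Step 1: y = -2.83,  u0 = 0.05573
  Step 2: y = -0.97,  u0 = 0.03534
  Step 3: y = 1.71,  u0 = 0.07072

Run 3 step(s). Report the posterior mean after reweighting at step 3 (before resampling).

step 1: w=[0.1511, 0.2489, 0.2034, 0.2003, 0.1152, 0.0792, 0.0016, 0.0002, 0.0001, 0.0000]  mean=-2.5183  Neff=5.3818  idx=[0, 1, 1, 1, 2, 2, 3, 3, 4, 5]
step 2: w=[0.0028, 0.0201, 0.0201, 0.0201, 0.1190, 0.1190, 0.1222, 0.1222, 0.2100, 0.2444]  mean=-1.9200  Neff=6.1259  idx=[2, 4, 5, 6, 7, 7, 8, 8, 9, 9]
step 3: w=[0.0001, 0.0146, 0.0146, 0.0159, 0.0159, 0.0159, 0.1325, 0.1325, 0.3290, 0.3290]  mean=-1.5063  Neff=3.9566  idx=[5, 6, 7, 8, 8, 8, 8, 9, 9, 9]

post_mean = -1.5063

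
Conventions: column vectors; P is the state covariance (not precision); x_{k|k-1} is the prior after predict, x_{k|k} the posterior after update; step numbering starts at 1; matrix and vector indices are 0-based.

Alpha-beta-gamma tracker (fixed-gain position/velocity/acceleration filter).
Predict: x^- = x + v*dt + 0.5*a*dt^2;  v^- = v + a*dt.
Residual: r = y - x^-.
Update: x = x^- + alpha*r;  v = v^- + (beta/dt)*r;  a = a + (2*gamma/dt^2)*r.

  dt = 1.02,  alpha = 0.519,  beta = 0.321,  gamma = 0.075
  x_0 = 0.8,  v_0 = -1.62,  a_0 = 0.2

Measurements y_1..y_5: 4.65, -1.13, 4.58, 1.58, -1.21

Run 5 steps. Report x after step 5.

x_post = 1.7229

step 1: x_pred=-0.7484  r=5.3984  x^+=2.0534  v^+=0.2829  a^+=0.9783
step 2: x_pred=2.8509  r=-3.9809  x^+=0.7848  v^+=0.0280  a^+=0.4044
step 3: x_pred=1.0237  r=3.5563  x^+=2.8694  v^+=1.5596  a^+=0.9171
step 4: x_pred=4.9373  r=-3.3573  x^+=3.1949  v^+=1.4385  a^+=0.4331
step 5: x_pred=4.8874  r=-6.0974  x^+=1.7229  v^+=-0.0387  a^+=-0.4460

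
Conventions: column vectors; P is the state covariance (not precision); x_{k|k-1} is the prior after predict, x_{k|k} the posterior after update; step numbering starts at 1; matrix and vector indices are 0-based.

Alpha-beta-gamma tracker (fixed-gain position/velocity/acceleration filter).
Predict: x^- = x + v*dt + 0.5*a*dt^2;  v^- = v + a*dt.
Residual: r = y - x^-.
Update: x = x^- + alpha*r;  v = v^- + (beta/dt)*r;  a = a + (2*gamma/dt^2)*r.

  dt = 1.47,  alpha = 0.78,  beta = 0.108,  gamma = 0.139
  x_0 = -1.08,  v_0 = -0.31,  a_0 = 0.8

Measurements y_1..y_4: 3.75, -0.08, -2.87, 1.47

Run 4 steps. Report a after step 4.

a_post = -0.7245

step 1: x_pred=-0.6713  r=4.4213  x^+=2.7773  v^+=1.1908  a^+=1.3688
step 2: x_pred=6.0068  r=-6.0868  x^+=1.2591  v^+=2.7558  a^+=0.5857
step 3: x_pred=5.9430  r=-8.8130  x^+=-0.9311  v^+=2.9693  a^+=-0.5480
step 4: x_pred=2.8417  r=-1.3717  x^+=1.7718  v^+=2.0629  a^+=-0.7245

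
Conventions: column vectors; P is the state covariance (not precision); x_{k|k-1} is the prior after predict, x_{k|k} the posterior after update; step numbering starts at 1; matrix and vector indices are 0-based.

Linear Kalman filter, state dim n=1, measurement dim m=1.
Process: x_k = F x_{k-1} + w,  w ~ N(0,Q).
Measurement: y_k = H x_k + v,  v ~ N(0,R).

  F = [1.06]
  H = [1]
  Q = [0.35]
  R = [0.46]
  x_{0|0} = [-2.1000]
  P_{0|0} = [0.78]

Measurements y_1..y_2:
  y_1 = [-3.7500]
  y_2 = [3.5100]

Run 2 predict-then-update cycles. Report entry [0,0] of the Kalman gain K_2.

K[0,0] = 0.6121

step 1: x^-=[-2.2260]  P^-=[1.2264]  S=[1.6864]  K=[0.7272]  nu=[-1.5240]  x^+=[-3.3343]  P^+=[0.3345]
step 2: x^-=[-3.5344]  P^-=[0.7259]  S=[1.1859]  K=[0.6121]  nu=[7.0444]  x^+=[0.7775]  P^+=[0.2816]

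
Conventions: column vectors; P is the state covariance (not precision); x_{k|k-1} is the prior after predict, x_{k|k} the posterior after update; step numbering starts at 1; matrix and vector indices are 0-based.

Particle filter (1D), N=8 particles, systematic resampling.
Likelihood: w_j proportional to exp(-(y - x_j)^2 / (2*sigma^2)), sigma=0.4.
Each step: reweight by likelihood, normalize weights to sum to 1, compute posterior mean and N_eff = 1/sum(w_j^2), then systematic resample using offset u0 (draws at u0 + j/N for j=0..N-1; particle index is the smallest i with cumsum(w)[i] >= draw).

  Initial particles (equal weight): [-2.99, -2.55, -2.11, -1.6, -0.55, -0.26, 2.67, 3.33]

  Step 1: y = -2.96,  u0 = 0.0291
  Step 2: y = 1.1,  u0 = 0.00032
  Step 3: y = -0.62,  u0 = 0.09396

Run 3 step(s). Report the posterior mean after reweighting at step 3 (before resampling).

step 1: w=[0.5879, 0.3486, 0.0617, 0.0018, 0.0000, 0.0000, 0.0000, 0.0000]  mean=-2.7798  Neff=2.1233  idx=[0, 0, 0, 0, 0, 1, 1, 1]
step 2: w=[0.0000, 0.0000, 0.0000, 0.0000, 0.0000, 0.3333, 0.3333, 0.3333]  mean=-2.5500  Neff=3.0002  idx=[5, 5, 5, 6, 6, 6, 7, 7]
step 3: w=[0.1250, 0.1250, 0.1250, 0.1250, 0.1250, 0.1250, 0.1250, 0.1250]  mean=-2.5500  Neff=8.0000  idx=[0, 1, 2, 3, 4, 5, 6, 7]

post_mean = -2.5500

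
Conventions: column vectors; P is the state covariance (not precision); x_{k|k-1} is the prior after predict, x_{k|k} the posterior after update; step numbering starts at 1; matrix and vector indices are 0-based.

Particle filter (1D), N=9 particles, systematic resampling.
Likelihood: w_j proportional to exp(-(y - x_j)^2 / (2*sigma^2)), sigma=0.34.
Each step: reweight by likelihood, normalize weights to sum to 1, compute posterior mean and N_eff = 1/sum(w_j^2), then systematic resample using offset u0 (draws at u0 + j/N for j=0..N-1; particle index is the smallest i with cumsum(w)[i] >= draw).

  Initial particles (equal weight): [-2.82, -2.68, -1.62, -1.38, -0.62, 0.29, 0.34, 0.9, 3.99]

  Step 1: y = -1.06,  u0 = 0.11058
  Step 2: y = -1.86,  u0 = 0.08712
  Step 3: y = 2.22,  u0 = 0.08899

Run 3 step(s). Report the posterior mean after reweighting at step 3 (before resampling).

post_mean = -1.3800

step 1: w=[0.0000, 0.0000, 0.1932, 0.4817, 0.3247, 0.0003, 0.0002, 0.0000, 0.0000]  mean=-1.1789  Neff=2.6685  idx=[2, 3, 3, 3, 3, 3, 4, 4, 4]
step 2: w=[0.2965, 0.1404, 0.1404, 0.1404, 0.1404, 0.1404, 0.0005, 0.0005, 0.0005]  mean=-1.4500  Neff=5.3627  idx=[0, 0, 1, 1, 2, 3, 4, 5, 5]
step 3: w=[0.0001, 0.0001, 0.1428, 0.1428, 0.1428, 0.1428, 0.1428, 0.1428, 0.1428]  mean=-1.3800  Neff=7.0018  idx=[2, 3, 4, 4, 5, 6, 7, 8, 8]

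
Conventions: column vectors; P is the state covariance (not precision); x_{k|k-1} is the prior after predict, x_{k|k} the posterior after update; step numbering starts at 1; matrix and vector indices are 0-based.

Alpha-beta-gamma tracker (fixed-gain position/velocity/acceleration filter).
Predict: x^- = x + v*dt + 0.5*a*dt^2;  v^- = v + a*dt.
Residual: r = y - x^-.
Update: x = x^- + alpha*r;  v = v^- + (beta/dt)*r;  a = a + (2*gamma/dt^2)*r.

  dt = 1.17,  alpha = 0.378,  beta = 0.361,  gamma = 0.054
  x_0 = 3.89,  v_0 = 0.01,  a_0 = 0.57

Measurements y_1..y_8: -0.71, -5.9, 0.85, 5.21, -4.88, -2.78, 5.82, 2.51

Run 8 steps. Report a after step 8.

step 1: x_pred=4.2918  r=-5.0018  x^+=2.4011  v^+=-0.8664  a^+=0.1754
step 2: x_pred=1.5075  r=-7.4075  x^+=-1.2925  v^+=-2.9468  a^+=-0.4090
step 3: x_pred=-5.0202  r=5.8702  x^+=-2.8013  v^+=-1.6141  a^+=0.0541
step 4: x_pred=-4.6528  r=9.8628  x^+=-0.9246  v^+=1.4923  a^+=0.8322
step 5: x_pred=1.3910  r=-6.2710  x^+=-0.9794  v^+=0.5311  a^+=0.3375
step 6: x_pred=-0.1271  r=-2.6529  x^+=-1.1299  v^+=0.1074  a^+=0.1282
step 7: x_pred=-0.9165  r=6.7365  x^+=1.6299  v^+=2.3359  a^+=0.6596
step 8: x_pred=4.8144  r=-2.3044  x^+=3.9433  v^+=2.3967  a^+=0.4778

a_post = 0.4778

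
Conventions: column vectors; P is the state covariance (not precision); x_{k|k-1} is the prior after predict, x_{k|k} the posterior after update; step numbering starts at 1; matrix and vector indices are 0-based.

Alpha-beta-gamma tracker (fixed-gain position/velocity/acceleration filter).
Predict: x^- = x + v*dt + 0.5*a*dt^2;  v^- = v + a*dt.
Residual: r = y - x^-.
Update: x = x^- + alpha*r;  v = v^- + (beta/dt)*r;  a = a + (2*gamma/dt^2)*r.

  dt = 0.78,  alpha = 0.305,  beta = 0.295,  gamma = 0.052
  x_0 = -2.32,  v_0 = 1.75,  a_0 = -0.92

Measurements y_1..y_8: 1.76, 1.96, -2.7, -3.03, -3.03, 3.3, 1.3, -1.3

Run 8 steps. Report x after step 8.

x_post = -2.0977

step 1: x_pred=-1.2349  r=2.9949  x^+=-0.3214  v^+=2.1651  a^+=-0.4081
step 2: x_pred=1.2432  r=0.7168  x^+=1.4618  v^+=2.1179  a^+=-0.2855
step 3: x_pred=3.0269  r=-5.7269  x^+=1.2802  v^+=-0.2708  a^+=-1.2645
step 4: x_pred=0.6843  r=-3.7143  x^+=-0.4485  v^+=-2.6619  a^+=-1.8994
step 5: x_pred=-3.1026  r=0.0726  x^+=-3.0804  v^+=-4.1160  a^+=-1.8870
step 6: x_pred=-6.8649  r=10.1649  x^+=-3.7646  v^+=-1.7434  a^+=-0.1494
step 7: x_pred=-5.1699  r=6.4699  x^+=-3.1966  v^+=0.5870  a^+=0.9566
step 8: x_pred=-2.4477  r=1.1477  x^+=-2.0977  v^+=1.7672  a^+=1.1527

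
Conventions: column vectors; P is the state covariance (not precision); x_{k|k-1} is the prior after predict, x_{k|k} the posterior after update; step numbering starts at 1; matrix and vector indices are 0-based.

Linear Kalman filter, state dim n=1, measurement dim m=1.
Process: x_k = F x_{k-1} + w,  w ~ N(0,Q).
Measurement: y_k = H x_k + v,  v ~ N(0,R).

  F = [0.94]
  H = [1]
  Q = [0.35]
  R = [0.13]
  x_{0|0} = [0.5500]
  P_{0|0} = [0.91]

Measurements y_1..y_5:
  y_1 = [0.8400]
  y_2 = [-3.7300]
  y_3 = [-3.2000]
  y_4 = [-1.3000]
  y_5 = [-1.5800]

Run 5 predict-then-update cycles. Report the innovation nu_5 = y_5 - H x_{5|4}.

step 1: x^-=[0.5170]  P^-=[1.1541]  S=[1.2841]  K=[0.8988]  nu=[0.3230]  x^+=[0.8073]  P^+=[0.1168]
step 2: x^-=[0.7589]  P^-=[0.4532]  S=[0.5832]  K=[0.7771]  nu=[-4.4889]  x^+=[-2.7295]  P^+=[0.1010]
step 3: x^-=[-2.5657]  P^-=[0.4393]  S=[0.5693]  K=[0.7716]  nu=[-0.6343]  x^+=[-3.0551]  P^+=[0.1003]
step 4: x^-=[-2.8718]  P^-=[0.4386]  S=[0.5686]  K=[0.7714]  nu=[1.5718]  x^+=[-1.6593]  P^+=[0.1003]
step 5: x^-=[-1.5598]  P^-=[0.4386]  S=[0.5686]  K=[0.7714]  nu=[-0.0202]  x^+=[-1.5754]  P^+=[0.1003]

innov = [-0.0202]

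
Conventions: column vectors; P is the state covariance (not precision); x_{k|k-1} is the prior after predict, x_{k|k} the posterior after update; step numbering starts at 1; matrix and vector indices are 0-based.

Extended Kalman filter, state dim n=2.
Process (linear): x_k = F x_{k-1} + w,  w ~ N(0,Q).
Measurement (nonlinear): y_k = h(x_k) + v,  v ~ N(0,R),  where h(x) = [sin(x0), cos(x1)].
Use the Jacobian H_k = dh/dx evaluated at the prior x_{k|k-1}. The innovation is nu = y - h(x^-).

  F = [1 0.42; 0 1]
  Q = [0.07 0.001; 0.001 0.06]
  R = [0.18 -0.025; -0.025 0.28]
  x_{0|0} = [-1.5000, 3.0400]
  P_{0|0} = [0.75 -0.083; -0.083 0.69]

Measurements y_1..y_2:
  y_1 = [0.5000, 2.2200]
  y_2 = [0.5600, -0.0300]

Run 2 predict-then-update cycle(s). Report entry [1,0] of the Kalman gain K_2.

K[1,0] = -0.1383

step 1: x^-=[-0.2232, 3.0400]  P^-=[0.8720 0.2078; 0.2078 0.7500]  H_jac=[0.9752 0.0000; 0.0000 -0.1014]  S=[1.0093 -0.0456; -0.0456 0.2877]  K=[0.8453 0.0606; 0.1902 -0.2343]  nu=[0.7214, 3.2148]  x^+=[0.5813, 2.4241]  P^+=[0.1545 0.0411; 0.0411 0.6936]
step 2: x^-=[1.5994, 2.4241]  P^-=[0.3814 0.3334; 0.3334 0.7536]  H_jac=[-0.0286 0.0000; 0.0000 -0.6575]  S=[0.1803 -0.0187; -0.0187 0.6058]  K=[-0.0985 -0.3649; -0.1383 -0.8222]  nu=[-0.4396, 0.7235]  x^+=[1.3787, 1.8901]  P^+=[0.3003 0.1517; 0.1517 0.3449]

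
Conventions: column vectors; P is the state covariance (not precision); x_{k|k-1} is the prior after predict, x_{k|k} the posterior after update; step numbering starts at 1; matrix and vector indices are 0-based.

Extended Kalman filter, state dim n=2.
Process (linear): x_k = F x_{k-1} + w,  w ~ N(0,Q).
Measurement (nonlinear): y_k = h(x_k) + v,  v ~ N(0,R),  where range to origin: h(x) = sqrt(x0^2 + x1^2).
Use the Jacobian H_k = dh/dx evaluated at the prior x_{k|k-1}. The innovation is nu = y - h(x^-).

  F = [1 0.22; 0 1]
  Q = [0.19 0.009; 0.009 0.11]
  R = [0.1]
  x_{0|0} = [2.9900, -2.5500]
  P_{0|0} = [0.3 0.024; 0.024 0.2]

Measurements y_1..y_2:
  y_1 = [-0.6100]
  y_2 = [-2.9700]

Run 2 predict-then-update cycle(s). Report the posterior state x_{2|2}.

step 1: x^-=[2.4290, -2.5500]  P^-=[0.5102 0.0770; 0.0770 0.3100]  H_jac=[0.6897 -0.7241]  S=[0.4283]  K=[0.6914; -0.4000]  nu=[-4.1317]  x^+=[-0.4278, -0.8972]  P^+=[0.3055 0.1955; 0.1955 0.2415]
step 2: x^-=[-0.6251, -0.8972]  P^-=[0.5932 0.2576; 0.2576 0.3515]  H_jac=[-0.5717 -0.8205]  S=[0.7721]  K=[-0.7129; -0.5642]  nu=[-4.0635]  x^+=[2.2718, 1.3954]  P^+=[0.2007 -0.0530; -0.0530 0.1057]

x_post = [2.2718, 1.3954]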